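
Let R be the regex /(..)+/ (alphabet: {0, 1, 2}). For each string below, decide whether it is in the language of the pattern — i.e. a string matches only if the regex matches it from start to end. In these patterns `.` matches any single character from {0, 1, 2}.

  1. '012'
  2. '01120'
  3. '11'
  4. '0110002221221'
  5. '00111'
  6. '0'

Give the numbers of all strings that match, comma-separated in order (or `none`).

3

1. '012' → no match
2. '01120' → no match
3. '11' → match
4 → no match
5. '00111' → no match
6. '0' → no match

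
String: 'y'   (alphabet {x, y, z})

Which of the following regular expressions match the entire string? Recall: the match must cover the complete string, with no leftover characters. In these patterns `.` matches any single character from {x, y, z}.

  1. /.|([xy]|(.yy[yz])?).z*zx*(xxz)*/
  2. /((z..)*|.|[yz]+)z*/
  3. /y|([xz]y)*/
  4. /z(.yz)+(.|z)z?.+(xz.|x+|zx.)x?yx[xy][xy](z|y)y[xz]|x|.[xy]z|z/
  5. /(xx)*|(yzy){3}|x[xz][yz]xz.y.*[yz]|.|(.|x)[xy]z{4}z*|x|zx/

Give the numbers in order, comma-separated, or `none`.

1 → match
2 → match
3 → match
4 → no match
5 → match

1, 2, 3, 5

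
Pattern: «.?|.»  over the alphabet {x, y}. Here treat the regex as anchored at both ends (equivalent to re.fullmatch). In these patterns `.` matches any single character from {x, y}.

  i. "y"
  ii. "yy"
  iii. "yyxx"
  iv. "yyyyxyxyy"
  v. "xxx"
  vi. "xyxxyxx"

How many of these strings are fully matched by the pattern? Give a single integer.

1

i → match
ii → no match
iii → no match
iv → no match
v → no match
vi → no match
Total matched: 1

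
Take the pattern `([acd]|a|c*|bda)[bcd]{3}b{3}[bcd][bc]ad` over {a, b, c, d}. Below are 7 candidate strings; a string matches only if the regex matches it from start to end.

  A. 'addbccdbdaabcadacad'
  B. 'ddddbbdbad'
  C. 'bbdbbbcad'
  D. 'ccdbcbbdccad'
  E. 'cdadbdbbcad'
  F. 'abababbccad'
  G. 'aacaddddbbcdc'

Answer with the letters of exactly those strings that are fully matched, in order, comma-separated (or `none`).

none

A → no match
B → no match
C → no match
D → no match
E → no match
F → no match
G → no match — must end with 'ad'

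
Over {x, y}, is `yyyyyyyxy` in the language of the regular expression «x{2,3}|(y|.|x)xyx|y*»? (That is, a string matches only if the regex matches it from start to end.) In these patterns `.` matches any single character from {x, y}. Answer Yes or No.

No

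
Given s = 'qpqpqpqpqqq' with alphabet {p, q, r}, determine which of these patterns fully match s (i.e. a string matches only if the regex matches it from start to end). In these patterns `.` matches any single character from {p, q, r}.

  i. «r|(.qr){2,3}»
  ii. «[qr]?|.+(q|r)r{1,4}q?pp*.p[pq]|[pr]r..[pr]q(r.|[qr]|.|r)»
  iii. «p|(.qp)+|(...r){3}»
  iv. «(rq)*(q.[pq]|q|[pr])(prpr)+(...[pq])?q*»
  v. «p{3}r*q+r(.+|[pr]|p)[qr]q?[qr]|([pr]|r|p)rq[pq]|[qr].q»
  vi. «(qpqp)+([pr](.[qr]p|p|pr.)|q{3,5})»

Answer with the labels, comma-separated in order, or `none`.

vi

i → no match
ii → no match
iii → no match
iv → no match
v → no match
vi → match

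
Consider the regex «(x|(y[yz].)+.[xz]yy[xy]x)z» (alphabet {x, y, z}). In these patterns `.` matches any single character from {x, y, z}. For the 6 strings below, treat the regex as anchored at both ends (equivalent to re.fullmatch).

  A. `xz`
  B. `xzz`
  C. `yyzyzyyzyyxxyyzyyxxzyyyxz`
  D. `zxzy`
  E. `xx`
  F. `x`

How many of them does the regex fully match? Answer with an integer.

1

A. `xz` → match
B. `xzz` → no match — must end with `xz`
C → no match
D. `zxzy` → no match — must end with `xz`
E. `xx` → no match — must end with `xz`
F. `x` → no match — must end with `xz`
Total matched: 1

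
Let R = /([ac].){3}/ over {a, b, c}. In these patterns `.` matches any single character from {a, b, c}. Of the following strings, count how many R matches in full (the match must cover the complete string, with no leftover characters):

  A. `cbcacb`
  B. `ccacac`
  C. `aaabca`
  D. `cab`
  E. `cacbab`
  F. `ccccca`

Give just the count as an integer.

5

A. `cbcacb` → match
B. `ccacac` → match
C. `aaabca` → match
D. `cab` → no match
E. `cacbab` → match
F. `ccccca` → match
Total matched: 5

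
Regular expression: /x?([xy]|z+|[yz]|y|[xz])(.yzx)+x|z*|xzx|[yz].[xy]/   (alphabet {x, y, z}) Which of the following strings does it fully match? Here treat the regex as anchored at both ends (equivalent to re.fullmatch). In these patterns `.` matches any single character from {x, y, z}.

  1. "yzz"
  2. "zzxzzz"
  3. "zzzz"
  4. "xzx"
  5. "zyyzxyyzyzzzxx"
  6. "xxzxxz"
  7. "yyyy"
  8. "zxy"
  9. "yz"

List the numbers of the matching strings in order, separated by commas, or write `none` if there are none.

1 → no match
2 → no match
3 → match
4 → match
5 → no match
6 → no match
7 → no match
8 → match
9 → no match

3, 4, 8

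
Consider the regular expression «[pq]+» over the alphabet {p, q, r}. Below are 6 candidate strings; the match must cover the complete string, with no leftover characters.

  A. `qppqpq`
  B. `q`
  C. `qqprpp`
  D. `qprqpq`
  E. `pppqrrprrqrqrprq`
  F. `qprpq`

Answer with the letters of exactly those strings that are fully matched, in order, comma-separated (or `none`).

A. `qppqpq` → match
B. `q` → match
C. `qqprpp` → no match
D. `qprqpq` → no match
E → no match
F. `qprpq` → no match

A, B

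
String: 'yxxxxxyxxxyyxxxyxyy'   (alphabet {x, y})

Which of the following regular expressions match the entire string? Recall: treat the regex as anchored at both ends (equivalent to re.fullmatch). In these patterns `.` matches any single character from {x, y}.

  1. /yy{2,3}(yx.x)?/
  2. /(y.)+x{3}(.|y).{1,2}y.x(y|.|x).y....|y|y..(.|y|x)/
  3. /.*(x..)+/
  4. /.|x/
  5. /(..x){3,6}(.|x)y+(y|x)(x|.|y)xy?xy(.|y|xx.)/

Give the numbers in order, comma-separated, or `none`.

3, 5

1 → no match — must start with 'yy'
2 → no match
3 → match
4 → no match
5 → match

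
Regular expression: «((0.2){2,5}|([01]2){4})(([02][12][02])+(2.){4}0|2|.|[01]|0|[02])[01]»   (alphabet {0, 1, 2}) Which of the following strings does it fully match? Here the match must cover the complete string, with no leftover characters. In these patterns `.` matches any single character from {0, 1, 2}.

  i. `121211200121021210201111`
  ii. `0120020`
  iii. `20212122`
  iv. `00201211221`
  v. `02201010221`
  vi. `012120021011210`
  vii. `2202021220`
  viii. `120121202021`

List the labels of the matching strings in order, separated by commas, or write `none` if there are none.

none

i → no match
ii → no match
iii → no match
iv → no match
v → no match
vi → no match
vii → no match
viii → no match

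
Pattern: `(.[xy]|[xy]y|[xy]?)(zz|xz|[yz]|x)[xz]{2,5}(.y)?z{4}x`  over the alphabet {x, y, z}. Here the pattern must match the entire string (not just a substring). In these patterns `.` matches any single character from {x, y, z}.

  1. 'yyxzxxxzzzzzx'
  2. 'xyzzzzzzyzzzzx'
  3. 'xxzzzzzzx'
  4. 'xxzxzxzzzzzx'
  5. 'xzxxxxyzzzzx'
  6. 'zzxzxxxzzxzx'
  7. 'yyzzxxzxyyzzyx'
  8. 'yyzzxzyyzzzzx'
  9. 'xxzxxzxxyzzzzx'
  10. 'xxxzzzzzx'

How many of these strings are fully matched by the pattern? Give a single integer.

1 → match
2 → match
3. 'xxzzzzzzx' → match
4. 'xxzxzxzzzzzx' → match
5. 'xzxxxxyzzzzx' → match
6. 'zzxzxxxzzxzx' → no match
7 → no match — must end with 'zx'
8 → match
9 → match
10. 'xxxzzzzzx' → match
Total matched: 8

8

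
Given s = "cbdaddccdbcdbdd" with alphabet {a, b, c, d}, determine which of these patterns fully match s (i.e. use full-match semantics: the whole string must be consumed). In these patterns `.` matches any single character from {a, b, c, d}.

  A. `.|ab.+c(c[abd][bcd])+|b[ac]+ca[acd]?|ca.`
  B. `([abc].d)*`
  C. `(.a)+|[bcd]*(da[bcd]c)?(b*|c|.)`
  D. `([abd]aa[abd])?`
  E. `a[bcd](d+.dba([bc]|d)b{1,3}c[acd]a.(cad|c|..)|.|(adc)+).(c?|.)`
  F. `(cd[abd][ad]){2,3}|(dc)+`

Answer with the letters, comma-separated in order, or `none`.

B

A → no match
B → match
C → no match
D → no match
E → no match — must start with "a"
F → no match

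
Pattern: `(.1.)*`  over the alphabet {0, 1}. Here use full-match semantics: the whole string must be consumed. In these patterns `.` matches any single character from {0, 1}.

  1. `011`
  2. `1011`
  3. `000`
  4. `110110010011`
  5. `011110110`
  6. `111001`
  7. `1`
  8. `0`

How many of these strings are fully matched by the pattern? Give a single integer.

3

1 → match
2 → no match
3 → no match
4 → match
5 → match
6 → no match
7 → no match
8 → no match
Total matched: 3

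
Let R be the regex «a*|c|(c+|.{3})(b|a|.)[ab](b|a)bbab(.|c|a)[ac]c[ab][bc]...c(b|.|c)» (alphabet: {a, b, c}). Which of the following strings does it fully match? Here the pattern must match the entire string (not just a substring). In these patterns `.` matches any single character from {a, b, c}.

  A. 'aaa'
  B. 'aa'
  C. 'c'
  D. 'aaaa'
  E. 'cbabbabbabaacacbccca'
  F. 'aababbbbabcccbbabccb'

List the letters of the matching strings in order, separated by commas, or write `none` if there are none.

A → match
B → match
C → match
D → match
E → match
F → match

A, B, C, D, E, F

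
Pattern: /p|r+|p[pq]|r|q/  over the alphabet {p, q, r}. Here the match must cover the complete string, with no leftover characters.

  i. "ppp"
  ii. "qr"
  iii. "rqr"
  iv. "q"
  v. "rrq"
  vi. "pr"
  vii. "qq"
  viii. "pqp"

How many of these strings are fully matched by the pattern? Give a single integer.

1

i → no match
ii → no match
iii → no match
iv → match
v → no match
vi → no match
vii → no match
viii → no match
Total matched: 1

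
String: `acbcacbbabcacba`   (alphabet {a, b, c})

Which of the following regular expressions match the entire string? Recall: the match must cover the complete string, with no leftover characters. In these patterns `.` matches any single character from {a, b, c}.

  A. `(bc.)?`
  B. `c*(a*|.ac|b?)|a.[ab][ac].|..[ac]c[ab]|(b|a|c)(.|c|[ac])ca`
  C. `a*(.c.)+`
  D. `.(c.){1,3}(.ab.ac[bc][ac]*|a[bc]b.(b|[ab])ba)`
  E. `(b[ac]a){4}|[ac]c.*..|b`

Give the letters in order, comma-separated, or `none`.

D, E

A → no match
B → no match
C → no match
D → match
E → match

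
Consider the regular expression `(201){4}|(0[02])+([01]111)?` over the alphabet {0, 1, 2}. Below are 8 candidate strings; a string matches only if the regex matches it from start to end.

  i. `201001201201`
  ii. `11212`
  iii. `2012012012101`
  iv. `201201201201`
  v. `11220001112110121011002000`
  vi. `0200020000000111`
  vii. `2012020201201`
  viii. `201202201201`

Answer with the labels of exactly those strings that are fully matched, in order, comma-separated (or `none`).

iv, vi

i. `201001201201` → no match
ii. `11212` → no match
iii → no match
iv. `201201201201` → match
v → no match
vi → match
vii → no match
viii. `201202201201` → no match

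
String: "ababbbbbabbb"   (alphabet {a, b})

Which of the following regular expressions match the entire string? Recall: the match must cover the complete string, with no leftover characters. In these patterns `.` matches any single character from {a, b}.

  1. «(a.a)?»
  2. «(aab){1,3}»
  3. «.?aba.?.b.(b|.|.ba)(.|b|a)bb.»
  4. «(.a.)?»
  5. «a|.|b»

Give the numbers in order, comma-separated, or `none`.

1 → no match
2 → no match — must start with "aab"
3 → match
4 → no match
5 → no match

3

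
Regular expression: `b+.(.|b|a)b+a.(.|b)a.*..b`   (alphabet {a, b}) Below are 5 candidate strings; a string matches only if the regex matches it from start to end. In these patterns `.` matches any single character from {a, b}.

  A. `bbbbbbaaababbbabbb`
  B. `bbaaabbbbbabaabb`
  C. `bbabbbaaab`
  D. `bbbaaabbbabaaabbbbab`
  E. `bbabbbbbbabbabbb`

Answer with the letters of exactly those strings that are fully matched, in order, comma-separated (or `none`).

E

A → no match
B → no match
C → no match
D → no match
E → match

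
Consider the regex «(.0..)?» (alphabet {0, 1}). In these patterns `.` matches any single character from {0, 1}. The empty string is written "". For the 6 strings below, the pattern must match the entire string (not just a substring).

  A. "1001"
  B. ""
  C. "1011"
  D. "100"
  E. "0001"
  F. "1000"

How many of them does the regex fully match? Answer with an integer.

A → match
B → match
C → match
D → no match
E → match
F → match
Total matched: 5

5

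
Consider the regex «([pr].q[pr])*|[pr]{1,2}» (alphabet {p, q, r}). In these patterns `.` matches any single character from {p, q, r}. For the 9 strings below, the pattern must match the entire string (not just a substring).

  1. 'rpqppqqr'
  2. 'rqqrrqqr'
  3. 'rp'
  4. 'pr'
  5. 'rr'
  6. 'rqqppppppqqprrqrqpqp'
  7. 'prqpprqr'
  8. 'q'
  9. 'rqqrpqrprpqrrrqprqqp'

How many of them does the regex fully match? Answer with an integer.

1. 'rpqppqqr' → match
2. 'rqqrrqqr' → match
3. 'rp' → match
4. 'pr' → match
5. 'rr' → match
6 → no match
7. 'prqpprqr' → match
8. 'q' → no match
9 → no match
Total matched: 6

6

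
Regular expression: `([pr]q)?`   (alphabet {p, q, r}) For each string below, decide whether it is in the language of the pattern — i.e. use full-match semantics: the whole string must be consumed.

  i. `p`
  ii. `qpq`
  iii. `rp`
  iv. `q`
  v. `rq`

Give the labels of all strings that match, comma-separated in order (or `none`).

i → no match
ii → no match
iii → no match
iv → no match
v → match

v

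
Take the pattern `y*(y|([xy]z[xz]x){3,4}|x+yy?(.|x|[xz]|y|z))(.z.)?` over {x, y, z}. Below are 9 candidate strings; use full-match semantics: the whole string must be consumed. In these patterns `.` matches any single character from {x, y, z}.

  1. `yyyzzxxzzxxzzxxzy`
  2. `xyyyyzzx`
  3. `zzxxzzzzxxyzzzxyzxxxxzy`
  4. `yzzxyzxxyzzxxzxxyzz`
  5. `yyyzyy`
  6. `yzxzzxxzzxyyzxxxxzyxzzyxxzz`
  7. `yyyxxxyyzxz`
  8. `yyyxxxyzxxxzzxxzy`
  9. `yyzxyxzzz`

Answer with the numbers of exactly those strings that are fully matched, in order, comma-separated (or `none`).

1 → match
2 → no match
3 → no match
4 → match
5 → no match
6 → no match
7 → no match
8 → no match
9 → no match

1, 4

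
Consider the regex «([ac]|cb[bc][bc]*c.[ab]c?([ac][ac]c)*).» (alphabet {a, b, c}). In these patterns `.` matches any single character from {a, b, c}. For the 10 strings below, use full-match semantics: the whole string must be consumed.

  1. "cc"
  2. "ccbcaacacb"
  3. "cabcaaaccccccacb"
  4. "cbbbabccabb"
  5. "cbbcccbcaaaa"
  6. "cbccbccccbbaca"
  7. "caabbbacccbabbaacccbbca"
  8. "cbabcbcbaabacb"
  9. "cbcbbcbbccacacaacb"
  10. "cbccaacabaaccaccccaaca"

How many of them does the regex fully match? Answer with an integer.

2

1. "cc" → match
2. "ccbcaacacb" → no match
3 → no match
4. "cbbbabccabb" → no match
5. "cbbcccbcaaaa" → no match
6 → no match
7 → no match
8 → no match
9 → match
10 → no match
Total matched: 2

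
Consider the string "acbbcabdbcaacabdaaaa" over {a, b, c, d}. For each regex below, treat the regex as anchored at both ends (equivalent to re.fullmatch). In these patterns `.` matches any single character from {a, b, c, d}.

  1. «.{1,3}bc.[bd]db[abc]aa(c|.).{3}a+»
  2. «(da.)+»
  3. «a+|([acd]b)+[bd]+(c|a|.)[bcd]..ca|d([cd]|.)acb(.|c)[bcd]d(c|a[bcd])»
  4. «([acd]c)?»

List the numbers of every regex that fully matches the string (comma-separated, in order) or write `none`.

1

1 → match
2 → no match — must start with "da"
3 → no match
4 → no match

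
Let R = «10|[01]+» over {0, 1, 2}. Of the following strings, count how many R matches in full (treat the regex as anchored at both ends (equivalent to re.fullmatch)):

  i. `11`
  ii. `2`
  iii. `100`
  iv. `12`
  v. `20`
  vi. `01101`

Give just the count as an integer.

i → match
ii → no match
iii → match
iv → no match
v → no match
vi → match
Total matched: 3

3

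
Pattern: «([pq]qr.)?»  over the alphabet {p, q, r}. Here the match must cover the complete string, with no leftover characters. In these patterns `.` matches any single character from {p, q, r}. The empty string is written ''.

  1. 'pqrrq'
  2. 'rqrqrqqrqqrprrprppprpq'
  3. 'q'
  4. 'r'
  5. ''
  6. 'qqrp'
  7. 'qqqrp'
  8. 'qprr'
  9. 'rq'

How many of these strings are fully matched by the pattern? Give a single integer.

2

1 → no match
2 → no match
3 → no match
4 → no match
5 → match
6 → match
7 → no match
8 → no match
9 → no match
Total matched: 2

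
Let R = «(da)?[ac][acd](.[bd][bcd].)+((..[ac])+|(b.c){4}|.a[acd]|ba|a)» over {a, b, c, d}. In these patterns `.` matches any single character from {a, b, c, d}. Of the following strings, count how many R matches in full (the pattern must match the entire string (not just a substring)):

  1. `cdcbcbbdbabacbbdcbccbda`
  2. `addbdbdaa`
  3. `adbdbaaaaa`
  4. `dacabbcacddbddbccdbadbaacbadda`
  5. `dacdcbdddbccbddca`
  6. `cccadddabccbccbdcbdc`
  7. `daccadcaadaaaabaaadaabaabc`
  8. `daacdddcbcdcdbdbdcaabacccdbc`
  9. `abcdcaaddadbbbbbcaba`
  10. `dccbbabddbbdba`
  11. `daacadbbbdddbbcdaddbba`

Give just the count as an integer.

1 → no match
2 → match
3 → no match
4 → no match
5 → match
6 → no match
7 → match
8 → no match
9 → no match
10 → no match
11 → match
Total matched: 4

4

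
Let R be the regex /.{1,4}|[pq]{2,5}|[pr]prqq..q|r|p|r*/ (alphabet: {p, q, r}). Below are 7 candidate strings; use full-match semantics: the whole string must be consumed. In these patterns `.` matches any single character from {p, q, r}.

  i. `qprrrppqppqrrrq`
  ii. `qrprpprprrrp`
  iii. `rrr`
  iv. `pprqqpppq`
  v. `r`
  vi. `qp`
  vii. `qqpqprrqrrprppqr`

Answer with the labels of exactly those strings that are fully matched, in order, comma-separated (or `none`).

i → no match
ii → no match
iii → match
iv → no match
v → match
vi → match
vii → no match

iii, v, vi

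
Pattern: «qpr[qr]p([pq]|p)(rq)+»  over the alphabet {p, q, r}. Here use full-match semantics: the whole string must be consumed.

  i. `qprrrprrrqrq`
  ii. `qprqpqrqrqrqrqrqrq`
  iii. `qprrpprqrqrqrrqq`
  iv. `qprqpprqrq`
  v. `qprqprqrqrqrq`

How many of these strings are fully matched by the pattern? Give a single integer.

2

i. `qprrrprrrqrq` → no match
ii → match
iii → no match — must end with `rq`
iv. `qprqpprqrq` → match
v → no match
Total matched: 2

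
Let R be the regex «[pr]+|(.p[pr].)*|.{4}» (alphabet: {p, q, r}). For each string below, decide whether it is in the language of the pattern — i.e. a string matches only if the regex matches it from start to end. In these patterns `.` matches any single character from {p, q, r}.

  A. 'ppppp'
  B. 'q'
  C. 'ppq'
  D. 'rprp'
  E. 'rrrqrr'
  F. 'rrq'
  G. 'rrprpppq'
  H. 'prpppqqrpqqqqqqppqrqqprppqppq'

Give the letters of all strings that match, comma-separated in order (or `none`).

A → match
B → no match
C → no match
D → match
E → no match
F → no match
G → no match
H → no match

A, D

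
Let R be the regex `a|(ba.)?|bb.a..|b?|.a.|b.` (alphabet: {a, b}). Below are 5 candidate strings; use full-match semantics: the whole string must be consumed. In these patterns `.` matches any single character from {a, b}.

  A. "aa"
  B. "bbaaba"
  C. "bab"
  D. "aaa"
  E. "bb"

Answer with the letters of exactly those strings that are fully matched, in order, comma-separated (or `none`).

B, C, D, E

A → no match
B → match
C → match
D → match
E → match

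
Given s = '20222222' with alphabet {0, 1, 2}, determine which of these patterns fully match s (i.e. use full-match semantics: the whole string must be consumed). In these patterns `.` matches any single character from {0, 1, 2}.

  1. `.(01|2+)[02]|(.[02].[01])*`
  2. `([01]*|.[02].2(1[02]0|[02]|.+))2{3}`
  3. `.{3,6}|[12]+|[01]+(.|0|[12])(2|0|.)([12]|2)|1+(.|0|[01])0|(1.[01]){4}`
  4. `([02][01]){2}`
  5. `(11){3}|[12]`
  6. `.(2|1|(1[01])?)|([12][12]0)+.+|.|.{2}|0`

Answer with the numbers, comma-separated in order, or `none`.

2

1 → no match
2 → match
3 → no match
4 → no match
5 → no match
6 → no match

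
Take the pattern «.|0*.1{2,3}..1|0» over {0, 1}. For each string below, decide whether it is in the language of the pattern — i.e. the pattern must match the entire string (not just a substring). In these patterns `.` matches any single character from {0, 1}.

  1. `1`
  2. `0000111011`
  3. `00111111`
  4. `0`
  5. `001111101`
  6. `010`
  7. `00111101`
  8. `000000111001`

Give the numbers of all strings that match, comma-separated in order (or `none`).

1, 2, 3, 4, 5, 7, 8

1. `1` → match
2. `0000111011` → match
3. `00111111` → match
4. `0` → match
5. `001111101` → match
6. `010` → no match
7. `00111101` → match
8. `000000111001` → match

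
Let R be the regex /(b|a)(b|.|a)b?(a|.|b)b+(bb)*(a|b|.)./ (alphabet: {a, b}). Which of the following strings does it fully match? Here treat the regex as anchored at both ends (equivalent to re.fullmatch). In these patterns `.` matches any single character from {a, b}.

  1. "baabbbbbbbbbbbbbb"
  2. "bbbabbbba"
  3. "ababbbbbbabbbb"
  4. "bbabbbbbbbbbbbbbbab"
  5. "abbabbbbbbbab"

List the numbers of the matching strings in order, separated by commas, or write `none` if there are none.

1 → match
2 → match
3 → no match
4 → match
5 → match

1, 2, 4, 5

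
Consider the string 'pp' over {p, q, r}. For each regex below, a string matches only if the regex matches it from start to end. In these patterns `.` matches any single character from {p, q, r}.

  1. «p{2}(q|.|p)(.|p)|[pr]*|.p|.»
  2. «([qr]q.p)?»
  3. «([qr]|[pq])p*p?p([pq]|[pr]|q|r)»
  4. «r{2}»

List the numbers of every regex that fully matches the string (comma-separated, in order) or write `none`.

1 → match
2 → no match
3 → no match
4 → no match — must start with 'r'

1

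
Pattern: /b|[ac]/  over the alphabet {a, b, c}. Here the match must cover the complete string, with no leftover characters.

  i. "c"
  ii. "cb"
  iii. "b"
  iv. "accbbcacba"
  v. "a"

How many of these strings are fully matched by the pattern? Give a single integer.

3

i → match
ii → no match
iii → match
iv → no match
v → match
Total matched: 3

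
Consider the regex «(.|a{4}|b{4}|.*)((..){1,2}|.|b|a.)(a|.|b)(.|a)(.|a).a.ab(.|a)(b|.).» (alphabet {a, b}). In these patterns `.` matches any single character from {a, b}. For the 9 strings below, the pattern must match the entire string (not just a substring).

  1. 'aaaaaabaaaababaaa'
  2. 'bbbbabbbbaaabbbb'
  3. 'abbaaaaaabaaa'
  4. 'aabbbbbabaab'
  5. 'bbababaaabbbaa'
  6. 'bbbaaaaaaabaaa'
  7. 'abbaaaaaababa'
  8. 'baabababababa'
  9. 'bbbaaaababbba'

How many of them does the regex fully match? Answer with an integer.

1 → match
2 → match
3 → match
4 → no match
5 → no match
6 → match
7 → match
8 → match
9 → match
Total matched: 7

7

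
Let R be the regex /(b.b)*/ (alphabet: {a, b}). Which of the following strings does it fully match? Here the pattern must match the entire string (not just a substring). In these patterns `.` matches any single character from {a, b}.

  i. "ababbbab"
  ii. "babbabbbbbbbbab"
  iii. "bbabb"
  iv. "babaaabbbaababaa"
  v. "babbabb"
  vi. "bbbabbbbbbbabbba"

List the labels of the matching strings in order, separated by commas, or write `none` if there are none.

i → no match
ii → match
iii → no match
iv → no match
v → no match
vi → no match

ii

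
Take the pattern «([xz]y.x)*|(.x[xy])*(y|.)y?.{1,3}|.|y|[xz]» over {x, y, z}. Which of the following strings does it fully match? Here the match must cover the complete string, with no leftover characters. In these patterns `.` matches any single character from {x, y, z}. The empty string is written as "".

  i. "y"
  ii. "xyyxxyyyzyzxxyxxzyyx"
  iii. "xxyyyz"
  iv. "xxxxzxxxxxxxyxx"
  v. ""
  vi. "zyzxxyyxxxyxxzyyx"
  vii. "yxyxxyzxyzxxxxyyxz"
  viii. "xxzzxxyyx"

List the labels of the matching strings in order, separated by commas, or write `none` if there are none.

i. "y" → match
ii → no match
iii. "xxyyyz" → match
iv → no match
v. "" → match
vi → no match
vii → match
viii. "xxzzxxyyx" → no match

i, iii, v, vii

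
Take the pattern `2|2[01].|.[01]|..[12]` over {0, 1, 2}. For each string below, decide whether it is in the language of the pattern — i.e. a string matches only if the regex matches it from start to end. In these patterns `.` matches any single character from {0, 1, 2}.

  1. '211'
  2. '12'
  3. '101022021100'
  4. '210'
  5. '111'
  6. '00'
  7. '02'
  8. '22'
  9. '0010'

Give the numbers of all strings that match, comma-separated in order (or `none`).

1 → match
2 → no match
3 → no match
4 → match
5 → match
6 → match
7 → no match
8 → no match
9 → no match

1, 4, 5, 6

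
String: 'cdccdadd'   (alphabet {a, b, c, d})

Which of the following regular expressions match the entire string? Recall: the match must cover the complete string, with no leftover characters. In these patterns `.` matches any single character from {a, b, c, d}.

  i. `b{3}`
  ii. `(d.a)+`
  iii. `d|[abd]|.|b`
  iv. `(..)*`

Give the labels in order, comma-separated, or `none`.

iv

i → no match — must start with 'b'
ii → no match — must start with 'd'
iii → no match
iv → match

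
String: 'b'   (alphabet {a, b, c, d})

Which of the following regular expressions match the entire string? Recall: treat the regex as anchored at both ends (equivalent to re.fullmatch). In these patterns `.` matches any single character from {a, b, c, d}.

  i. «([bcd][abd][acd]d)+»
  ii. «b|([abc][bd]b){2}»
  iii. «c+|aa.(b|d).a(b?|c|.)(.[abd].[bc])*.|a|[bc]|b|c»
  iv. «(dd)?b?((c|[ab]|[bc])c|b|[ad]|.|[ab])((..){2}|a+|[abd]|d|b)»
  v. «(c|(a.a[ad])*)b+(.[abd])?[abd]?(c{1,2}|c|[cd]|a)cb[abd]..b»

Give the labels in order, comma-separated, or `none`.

i → no match — must end with 'd'
ii → match
iii → match
iv → no match
v → no match

ii, iii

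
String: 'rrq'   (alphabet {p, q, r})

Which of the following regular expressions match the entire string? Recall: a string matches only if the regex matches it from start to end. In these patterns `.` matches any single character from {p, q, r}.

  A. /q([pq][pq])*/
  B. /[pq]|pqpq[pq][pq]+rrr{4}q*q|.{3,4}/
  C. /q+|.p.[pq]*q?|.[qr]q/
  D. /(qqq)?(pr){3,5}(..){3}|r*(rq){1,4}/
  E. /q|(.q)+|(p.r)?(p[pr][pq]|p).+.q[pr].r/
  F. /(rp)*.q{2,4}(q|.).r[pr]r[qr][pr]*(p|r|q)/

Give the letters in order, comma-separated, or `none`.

B, C, D

A → no match — must start with 'q'
B → match
C → match
D → match
E → no match
F → no match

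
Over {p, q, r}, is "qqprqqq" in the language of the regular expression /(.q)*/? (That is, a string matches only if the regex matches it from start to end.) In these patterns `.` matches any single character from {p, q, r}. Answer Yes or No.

No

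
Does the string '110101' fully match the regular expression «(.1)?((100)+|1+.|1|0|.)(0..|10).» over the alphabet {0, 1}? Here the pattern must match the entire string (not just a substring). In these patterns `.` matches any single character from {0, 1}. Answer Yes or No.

Yes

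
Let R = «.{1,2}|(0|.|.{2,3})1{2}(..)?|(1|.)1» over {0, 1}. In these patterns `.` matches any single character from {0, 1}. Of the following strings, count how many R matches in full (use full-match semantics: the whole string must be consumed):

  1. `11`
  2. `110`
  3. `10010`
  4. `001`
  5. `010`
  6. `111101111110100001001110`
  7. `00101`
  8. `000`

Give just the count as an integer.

1 → match
2 → no match
3 → no match
4 → no match
5 → no match
6 → no match
7 → no match
8 → no match
Total matched: 1

1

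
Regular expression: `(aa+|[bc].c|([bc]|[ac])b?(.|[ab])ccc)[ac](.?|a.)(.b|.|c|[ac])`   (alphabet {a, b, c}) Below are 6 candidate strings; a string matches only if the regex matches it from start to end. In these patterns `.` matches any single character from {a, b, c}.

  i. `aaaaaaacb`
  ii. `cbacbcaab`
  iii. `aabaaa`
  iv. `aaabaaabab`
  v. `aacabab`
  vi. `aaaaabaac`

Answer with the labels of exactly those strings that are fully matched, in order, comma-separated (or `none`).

i, v

i → match
ii → no match
iii → no match
iv → no match
v → match
vi → no match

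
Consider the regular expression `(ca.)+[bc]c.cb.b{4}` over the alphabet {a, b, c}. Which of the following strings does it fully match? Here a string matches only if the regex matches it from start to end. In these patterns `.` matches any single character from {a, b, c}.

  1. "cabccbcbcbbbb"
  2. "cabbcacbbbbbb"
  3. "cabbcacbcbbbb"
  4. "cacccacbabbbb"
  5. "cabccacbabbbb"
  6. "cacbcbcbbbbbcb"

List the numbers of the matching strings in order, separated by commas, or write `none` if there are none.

1 → match
2 → match
3 → match
4 → match
5 → match
6 → no match

1, 2, 3, 4, 5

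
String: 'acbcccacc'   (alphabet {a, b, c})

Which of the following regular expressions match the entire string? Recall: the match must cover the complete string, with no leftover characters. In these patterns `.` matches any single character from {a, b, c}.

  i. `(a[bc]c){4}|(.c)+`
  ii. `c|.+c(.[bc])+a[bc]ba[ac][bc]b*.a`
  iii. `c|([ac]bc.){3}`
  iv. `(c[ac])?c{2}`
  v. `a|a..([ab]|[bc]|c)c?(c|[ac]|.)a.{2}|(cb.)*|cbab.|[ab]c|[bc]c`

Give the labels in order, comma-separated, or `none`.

i → no match
ii → no match
iii → no match
iv → no match
v → match

v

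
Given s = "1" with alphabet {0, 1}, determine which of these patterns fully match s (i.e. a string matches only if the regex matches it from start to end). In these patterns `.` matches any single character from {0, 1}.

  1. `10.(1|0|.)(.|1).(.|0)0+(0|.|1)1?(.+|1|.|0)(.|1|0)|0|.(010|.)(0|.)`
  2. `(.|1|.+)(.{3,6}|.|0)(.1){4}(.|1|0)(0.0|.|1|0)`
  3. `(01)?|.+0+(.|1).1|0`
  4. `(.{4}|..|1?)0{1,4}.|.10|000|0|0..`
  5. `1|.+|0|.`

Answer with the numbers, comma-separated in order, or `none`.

5

1 → no match
2 → no match
3 → no match
4 → no match
5 → match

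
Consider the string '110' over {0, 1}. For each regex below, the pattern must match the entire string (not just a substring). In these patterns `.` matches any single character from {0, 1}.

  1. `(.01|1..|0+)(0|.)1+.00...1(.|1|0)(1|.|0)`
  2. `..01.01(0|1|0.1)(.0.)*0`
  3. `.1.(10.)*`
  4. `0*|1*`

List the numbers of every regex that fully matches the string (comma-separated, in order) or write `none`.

3

1 → no match
2 → no match
3 → match
4 → no match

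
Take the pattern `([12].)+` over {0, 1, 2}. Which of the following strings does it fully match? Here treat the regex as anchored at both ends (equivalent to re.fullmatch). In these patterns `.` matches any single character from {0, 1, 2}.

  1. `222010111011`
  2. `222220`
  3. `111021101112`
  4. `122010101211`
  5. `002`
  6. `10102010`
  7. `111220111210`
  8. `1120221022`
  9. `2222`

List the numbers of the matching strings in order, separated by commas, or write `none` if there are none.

1 → match
2 → match
3 → match
4 → match
5 → no match
6 → match
7 → match
8 → match
9 → match

1, 2, 3, 4, 6, 7, 8, 9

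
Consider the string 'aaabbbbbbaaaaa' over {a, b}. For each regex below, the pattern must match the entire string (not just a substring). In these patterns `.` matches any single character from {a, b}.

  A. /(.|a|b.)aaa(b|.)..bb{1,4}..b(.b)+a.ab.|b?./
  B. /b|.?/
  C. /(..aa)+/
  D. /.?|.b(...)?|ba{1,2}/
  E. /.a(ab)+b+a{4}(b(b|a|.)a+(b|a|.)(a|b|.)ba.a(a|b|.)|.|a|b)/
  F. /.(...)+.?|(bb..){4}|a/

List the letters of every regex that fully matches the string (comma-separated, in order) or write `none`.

A → no match
B → no match
C → no match
D → no match
E → match
F → match

E, F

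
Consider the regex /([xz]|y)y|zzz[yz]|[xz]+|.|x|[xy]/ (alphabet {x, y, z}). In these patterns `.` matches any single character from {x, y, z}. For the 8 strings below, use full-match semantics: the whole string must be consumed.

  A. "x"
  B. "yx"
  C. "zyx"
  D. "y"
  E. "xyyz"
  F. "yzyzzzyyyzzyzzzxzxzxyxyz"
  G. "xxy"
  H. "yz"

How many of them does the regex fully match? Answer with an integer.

A → match
B → no match
C → no match
D → match
E → no match
F → no match
G → no match
H → no match
Total matched: 2

2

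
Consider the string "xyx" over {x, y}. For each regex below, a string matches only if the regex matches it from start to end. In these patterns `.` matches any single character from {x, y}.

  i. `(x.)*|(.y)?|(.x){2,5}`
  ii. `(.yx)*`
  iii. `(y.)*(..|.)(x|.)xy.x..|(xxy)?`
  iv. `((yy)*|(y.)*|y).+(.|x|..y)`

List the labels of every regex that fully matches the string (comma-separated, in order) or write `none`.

i → no match
ii → match
iii → no match
iv → match

ii, iv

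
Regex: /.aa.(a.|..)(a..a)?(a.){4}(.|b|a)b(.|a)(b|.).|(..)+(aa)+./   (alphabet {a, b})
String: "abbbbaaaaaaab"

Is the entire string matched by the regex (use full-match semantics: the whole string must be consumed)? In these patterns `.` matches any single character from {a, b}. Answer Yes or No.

Yes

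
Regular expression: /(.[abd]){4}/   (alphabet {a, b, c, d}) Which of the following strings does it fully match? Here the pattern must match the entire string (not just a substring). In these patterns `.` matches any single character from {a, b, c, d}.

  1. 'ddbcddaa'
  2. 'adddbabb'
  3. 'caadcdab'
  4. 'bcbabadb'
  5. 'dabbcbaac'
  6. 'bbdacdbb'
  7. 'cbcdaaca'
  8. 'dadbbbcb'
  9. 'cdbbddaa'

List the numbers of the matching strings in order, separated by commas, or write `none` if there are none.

1 → no match
2 → match
3 → match
4 → no match
5 → no match
6 → match
7 → match
8 → match
9 → match

2, 3, 6, 7, 8, 9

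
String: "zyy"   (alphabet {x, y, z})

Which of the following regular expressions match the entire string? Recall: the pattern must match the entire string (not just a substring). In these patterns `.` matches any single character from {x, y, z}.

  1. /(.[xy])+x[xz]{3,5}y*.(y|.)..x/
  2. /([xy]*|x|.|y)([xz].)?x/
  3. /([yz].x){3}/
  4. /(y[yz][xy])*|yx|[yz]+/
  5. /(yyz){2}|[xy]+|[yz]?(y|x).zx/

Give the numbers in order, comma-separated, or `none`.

1 → no match — must end with "x"
2 → no match — must end with "x"
3 → no match — must end with "x"
4 → match
5 → no match

4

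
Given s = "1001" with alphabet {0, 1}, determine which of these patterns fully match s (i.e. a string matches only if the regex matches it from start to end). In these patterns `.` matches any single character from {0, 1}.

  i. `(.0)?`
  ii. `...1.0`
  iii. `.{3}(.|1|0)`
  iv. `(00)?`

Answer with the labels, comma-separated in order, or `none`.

i → no match
ii → no match — must end with "0"
iii → match
iv → no match

iii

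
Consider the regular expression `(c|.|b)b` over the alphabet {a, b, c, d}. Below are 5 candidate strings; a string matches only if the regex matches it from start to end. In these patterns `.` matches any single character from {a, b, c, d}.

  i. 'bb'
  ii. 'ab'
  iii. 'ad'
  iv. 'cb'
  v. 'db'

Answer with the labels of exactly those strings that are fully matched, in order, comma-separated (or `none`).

i → match
ii → match
iii → no match — must end with 'b'
iv → match
v → match

i, ii, iv, v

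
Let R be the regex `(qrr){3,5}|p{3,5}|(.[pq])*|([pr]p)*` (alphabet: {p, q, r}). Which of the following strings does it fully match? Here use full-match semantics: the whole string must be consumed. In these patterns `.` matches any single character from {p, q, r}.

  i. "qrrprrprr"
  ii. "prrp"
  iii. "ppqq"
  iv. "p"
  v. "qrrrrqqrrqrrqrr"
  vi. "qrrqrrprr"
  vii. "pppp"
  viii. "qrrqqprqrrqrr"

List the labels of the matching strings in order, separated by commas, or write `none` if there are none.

i → no match
ii → no match
iii → match
iv → no match
v → no match
vi → no match
vii → match
viii → no match

iii, vii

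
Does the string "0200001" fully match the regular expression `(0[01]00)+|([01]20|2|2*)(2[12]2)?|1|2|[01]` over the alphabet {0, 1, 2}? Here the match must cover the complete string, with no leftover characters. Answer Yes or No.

No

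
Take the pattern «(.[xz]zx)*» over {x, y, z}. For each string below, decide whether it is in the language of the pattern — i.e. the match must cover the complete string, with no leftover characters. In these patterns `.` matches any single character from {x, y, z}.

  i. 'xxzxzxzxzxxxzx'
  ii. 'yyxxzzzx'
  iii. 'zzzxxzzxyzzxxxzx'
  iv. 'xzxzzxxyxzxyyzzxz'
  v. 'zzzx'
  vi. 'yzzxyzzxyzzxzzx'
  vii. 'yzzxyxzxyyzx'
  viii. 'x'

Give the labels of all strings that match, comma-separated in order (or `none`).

iii, v

i → no match
ii. 'yyxxzzzx' → no match
iii → match
iv → no match
v. 'zzzx' → match
vi → no match
vii. 'yzzxyxzxyyzx' → no match
viii. 'x' → no match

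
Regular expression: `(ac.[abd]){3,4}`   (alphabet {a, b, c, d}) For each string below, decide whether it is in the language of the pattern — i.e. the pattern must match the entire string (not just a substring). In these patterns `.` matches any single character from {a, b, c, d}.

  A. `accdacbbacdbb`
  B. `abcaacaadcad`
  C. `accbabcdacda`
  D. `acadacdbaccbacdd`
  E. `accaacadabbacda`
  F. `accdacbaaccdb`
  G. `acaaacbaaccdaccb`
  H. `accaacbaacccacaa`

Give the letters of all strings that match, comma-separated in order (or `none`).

D, G

A → no match
B → no match — must start with `ac`
C → no match
D → match
E → no match
F → no match
G → match
H → no match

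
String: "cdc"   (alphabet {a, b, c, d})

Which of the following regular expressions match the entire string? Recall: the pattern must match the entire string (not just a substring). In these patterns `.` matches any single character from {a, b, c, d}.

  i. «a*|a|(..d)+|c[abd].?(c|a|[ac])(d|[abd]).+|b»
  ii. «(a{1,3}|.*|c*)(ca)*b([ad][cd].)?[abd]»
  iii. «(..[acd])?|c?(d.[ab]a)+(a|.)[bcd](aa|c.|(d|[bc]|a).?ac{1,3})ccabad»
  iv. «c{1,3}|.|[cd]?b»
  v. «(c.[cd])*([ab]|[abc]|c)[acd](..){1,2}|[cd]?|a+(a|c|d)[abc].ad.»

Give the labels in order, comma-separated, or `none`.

i → no match
ii → no match
iii → match
iv → no match
v → no match

iii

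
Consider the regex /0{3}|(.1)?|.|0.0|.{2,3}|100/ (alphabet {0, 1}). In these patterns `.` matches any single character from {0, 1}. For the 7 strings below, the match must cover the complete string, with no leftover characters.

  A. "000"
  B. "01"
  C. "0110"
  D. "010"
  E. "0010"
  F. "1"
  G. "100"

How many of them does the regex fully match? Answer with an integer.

5

A → match
B → match
C → no match
D → match
E → no match
F → match
G → match
Total matched: 5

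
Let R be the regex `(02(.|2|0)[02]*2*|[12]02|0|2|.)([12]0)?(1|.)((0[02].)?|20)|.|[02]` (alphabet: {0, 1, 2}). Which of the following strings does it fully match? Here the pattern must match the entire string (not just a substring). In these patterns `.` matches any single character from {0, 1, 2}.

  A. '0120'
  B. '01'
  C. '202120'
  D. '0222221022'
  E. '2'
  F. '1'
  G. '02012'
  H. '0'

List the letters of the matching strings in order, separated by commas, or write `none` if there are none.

A → match
B → match
C → match
D → match
E → match
F → match
G → no match
H → match

A, B, C, D, E, F, H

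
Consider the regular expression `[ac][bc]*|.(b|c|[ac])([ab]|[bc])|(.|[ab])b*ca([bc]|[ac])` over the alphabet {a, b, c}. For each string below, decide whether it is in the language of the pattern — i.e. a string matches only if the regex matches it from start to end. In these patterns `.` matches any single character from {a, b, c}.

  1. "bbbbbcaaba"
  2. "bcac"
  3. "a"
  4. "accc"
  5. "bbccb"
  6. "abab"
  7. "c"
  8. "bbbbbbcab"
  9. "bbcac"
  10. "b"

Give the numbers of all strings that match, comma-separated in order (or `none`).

1 → no match
2 → match
3 → match
4 → match
5 → no match
6 → no match
7 → match
8 → match
9 → match
10 → no match

2, 3, 4, 7, 8, 9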